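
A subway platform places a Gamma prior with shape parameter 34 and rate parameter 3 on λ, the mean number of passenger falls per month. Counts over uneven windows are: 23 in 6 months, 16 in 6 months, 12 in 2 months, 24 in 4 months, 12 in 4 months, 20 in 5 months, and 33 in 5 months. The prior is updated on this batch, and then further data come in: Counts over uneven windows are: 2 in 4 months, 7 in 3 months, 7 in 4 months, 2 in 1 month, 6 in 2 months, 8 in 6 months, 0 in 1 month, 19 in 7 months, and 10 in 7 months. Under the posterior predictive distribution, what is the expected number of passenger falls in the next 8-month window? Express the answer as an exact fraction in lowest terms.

Total count: 23 + 16 + 12 + 24 + 12 + 20 + 33 = 140.
Total exposure: 6 + 6 + 2 + 4 + 4 + 5 + 5 = 32 months.
After the first batch: Gamma(34 + 140, 3 + 32) = Gamma(174, 35).
Total count: 2 + 7 + 7 + 2 + 6 + 8 + 0 + 19 + 10 = 61.
Total exposure: 4 + 3 + 4 + 1 + 2 + 6 + 1 + 7 + 7 = 35 months.
After the second batch: Gamma(174 + 61, 35 + 35) = Gamma(235, 70).
Predictive mean over an 8-month window = T·E[λ|data] = 8·235/70 = 188/7.

188/7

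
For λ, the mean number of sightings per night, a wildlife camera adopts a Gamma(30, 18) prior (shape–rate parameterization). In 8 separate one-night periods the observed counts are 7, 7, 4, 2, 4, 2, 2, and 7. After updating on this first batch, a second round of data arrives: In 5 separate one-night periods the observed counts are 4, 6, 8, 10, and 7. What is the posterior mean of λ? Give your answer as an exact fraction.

Total count: 7 + 7 + 4 + 2 + 4 + 2 + 2 + 7 = 35.
Total exposure: 8 nights.
After the first batch: Gamma(30 + 35, 18 + 8) = Gamma(65, 26).
Total count: 4 + 6 + 8 + 10 + 7 = 35.
Total exposure: 5 nights.
After the second batch: Gamma(65 + 35, 26 + 5) = Gamma(100, 31).
Posterior mean = α'/β' = 100/31.

100/31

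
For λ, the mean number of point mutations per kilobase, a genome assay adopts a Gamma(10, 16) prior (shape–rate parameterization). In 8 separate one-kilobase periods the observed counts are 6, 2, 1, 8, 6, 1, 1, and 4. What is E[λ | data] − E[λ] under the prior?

Total count: 6 + 2 + 1 + 8 + 6 + 1 + 1 + 4 = 29.
Total exposure: 8 kilobases.
Conjugate update: add total count to the shape and total exposure to the rate, giving Gamma(39, 24).
Posterior mean = 39/24 = 13/8; prior mean = 10/16 = 5/8. Difference = 13/8 − 5/8 = 1.

1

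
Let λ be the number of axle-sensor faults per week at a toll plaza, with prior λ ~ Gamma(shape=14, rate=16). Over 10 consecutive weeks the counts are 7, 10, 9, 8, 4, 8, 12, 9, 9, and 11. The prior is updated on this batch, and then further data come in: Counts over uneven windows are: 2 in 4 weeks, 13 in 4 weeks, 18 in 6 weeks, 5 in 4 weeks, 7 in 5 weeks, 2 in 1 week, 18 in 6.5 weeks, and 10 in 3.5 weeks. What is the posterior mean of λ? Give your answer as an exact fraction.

44/15

Total count: 7 + 10 + 9 + 8 + 4 + 8 + 12 + 9 + 9 + 11 = 87.
Total exposure: 10 weeks.
After the first batch: Gamma(14 + 87, 16 + 10) = Gamma(101, 26).
Total count: 2 + 13 + 18 + 5 + 7 + 2 + 18 + 10 = 75.
Total exposure: 4 + 4 + 6 + 4 + 5 + 1 + 6.5 + 3.5 = 34 weeks.
After the second batch: Gamma(101 + 75, 26 + 34) = Gamma(176, 60).
Posterior mean = α'/β' = 176/60 = 44/15.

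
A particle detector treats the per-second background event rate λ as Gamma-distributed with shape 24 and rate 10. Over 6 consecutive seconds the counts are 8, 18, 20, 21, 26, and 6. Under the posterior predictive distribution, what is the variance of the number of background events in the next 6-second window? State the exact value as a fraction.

Total count: 8 + 18 + 20 + 21 + 26 + 6 = 99.
Total exposure: 6 seconds.
By Gamma–Poisson conjugacy, the posterior is Gamma(α + Σx, β + Σt) = Gamma(24 + 99, 10 + 6) = Gamma(123, 16).
The posterior predictive for a window of length T is Negative Binomial with variance T·α'·(β'+T)/β'² = 6·123·22/256 = 4059/64.

4059/64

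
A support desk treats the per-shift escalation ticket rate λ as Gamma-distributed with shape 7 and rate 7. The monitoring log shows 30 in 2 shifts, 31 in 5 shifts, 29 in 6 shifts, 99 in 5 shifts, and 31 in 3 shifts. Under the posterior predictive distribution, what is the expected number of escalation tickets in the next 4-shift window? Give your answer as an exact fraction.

227/7

Total count: 30 + 31 + 29 + 99 + 31 = 220.
Total exposure: 2 + 5 + 6 + 5 + 3 = 21 shifts.
The Gamma prior is conjugate for the Poisson rate, so λ | data ~ Gamma(7+220, 7+21) = Gamma(227, 28).
Predictive mean over a 4-shift window = T·E[λ|data] = 4·227/28 = 227/7.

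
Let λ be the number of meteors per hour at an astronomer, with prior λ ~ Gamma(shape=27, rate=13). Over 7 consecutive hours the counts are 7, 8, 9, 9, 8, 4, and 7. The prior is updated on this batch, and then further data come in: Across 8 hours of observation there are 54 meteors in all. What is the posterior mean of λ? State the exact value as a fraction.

19/4

Total count: 7 + 8 + 9 + 9 + 8 + 4 + 7 = 52.
Total exposure: 7 hours.
After the first batch: Gamma(27 + 52, 13 + 7) = Gamma(79, 20).
Total count 54 over total exposure 8 hours.
After the second batch: Gamma(79 + 54, 20 + 8) = Gamma(133, 28).
Posterior mean = α'/β' = 133/28 = 19/4.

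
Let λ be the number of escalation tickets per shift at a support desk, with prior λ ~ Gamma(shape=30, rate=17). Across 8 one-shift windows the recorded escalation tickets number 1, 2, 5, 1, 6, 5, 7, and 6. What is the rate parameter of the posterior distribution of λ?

Total count: 1 + 2 + 5 + 1 + 6 + 5 + 7 + 6 = 33.
Total exposure: 8 shifts.
Gamma(α, β) with Poisson data over total exposure Σt gives posterior Gamma(α+Σx, β+Σt) = Gamma(63, 25).

25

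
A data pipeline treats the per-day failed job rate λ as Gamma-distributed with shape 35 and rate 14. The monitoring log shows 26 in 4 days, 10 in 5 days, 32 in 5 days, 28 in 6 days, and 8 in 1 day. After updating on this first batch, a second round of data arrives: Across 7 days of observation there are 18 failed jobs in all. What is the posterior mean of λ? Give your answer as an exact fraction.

Total count: 26 + 10 + 32 + 28 + 8 = 104.
Total exposure: 4 + 5 + 5 + 6 + 1 = 21 days.
After the first batch: Gamma(35 + 104, 14 + 21) = Gamma(139, 35).
Total count 18 over total exposure 7 days.
After the second batch: Gamma(139 + 18, 35 + 7) = Gamma(157, 42).
Posterior mean = α'/β' = 157/42.

157/42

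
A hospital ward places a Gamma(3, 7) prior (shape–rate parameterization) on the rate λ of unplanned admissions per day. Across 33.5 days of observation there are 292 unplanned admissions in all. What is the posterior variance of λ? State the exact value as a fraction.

Total count 292 over total exposure 33.5 days.
Gamma(α, β) with Poisson data over total exposure Σt gives posterior Gamma(α+Σx, β+Σt) = Gamma(295, 81/2).
Posterior variance = α'/β'² = 295/(6561/4) = 1180/6561.

1180/6561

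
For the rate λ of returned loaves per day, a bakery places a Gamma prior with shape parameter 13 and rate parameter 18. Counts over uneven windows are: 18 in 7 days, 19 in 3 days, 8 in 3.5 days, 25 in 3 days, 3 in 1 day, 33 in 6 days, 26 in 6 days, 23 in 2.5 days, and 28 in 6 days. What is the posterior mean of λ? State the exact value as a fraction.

Total count: 18 + 19 + 8 + 25 + 3 + 33 + 26 + 23 + 28 = 183.
Total exposure: 7 + 3 + 3.5 + 3 + 1 + 6 + 6 + 2.5 + 6 = 38 days.
Posterior: α' = 13 + 183 = 196, β' = 18 + 38 = 56.
Posterior mean = α'/β' = 196/56 = 7/2.

7/2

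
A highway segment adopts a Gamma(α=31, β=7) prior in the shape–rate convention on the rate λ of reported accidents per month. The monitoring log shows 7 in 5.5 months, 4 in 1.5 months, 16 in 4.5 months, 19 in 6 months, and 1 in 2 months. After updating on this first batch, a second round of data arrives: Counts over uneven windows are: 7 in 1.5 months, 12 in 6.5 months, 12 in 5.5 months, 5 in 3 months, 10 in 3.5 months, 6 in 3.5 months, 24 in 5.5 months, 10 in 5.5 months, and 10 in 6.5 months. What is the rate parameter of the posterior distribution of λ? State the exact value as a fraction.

135/2

Total count: 7 + 4 + 16 + 19 + 1 = 47.
Total exposure: 5.5 + 1.5 + 4.5 + 6 + 2 = 19.5 months.
After the first batch: Gamma(31 + 47, 7 + 19.5) = Gamma(78, 53/2).
Total count: 7 + 12 + 12 + 5 + 10 + 6 + 24 + 10 + 10 = 96.
Total exposure: 1.5 + 6.5 + 5.5 + 3 + 3.5 + 3.5 + 5.5 + 5.5 + 6.5 = 41 months.
After the second batch: Gamma(78 + 96, 53/2 + 41) = Gamma(174, 135/2).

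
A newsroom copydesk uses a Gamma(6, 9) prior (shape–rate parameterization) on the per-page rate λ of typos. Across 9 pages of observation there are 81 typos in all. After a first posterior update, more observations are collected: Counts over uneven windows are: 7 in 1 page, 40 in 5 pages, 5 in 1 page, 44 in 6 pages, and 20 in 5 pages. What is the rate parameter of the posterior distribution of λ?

36

Total count 81 over total exposure 9 pages.
After the first batch: Gamma(6 + 81, 9 + 9) = Gamma(87, 18).
Total count: 7 + 40 + 5 + 44 + 20 = 116.
Total exposure: 1 + 5 + 1 + 6 + 5 = 18 pages.
After the second batch: Gamma(87 + 116, 18 + 18) = Gamma(203, 36).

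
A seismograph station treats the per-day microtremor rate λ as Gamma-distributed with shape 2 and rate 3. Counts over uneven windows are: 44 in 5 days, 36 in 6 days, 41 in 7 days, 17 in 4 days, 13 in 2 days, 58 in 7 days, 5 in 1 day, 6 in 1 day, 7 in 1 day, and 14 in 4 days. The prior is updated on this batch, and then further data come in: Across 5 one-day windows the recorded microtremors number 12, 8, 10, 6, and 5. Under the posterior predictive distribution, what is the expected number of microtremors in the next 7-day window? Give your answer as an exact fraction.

Total count: 44 + 36 + 41 + 17 + 13 + 58 + 5 + 6 + 7 + 14 = 241.
Total exposure: 5 + 6 + 7 + 4 + 2 + 7 + 1 + 1 + 1 + 4 = 38 days.
After the first batch: Gamma(2 + 241, 3 + 38) = Gamma(243, 41).
Total count: 12 + 8 + 10 + 6 + 5 = 41.
Total exposure: 5 days.
After the second batch: Gamma(243 + 41, 41 + 5) = Gamma(284, 46).
Predictive mean over a 7-day window = T·E[λ|data] = 7·284/46 = 994/23.

994/23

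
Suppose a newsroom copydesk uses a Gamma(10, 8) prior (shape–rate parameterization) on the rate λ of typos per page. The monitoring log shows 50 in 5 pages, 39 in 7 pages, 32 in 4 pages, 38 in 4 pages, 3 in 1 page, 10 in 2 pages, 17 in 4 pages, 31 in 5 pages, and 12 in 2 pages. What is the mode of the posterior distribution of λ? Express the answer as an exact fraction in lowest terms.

Total count: 50 + 39 + 32 + 38 + 3 + 10 + 17 + 31 + 12 = 232.
Total exposure: 5 + 7 + 4 + 4 + 1 + 2 + 4 + 5 + 2 = 34 pages.
Gamma(α, β) with Poisson data over total exposure Σt gives posterior Gamma(α+Σx, β+Σt) = Gamma(242, 42).
Posterior mode = (α'−1)/β' = 241/42.

241/42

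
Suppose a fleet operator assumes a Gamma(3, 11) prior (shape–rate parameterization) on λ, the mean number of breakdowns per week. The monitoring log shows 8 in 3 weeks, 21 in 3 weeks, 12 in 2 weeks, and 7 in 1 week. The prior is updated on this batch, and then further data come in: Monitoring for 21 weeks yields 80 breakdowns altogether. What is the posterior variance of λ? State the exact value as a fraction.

Total count: 8 + 21 + 12 + 7 = 48.
Total exposure: 3 + 3 + 2 + 1 = 9 weeks.
After the first batch: Gamma(3 + 48, 11 + 9) = Gamma(51, 20).
Total count 80 over total exposure 21 weeks.
After the second batch: Gamma(51 + 80, 20 + 21) = Gamma(131, 41).
Posterior variance = α'/β'² = 131/1681.

131/1681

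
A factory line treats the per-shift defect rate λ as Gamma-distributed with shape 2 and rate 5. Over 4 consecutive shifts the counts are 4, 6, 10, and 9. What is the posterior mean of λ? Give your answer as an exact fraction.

31/9

Total count: 4 + 6 + 10 + 9 = 29.
Total exposure: 4 shifts.
Posterior: α' = 2 + 29 = 31, β' = 5 + 4 = 9.
Posterior mean = α'/β' = 31/9.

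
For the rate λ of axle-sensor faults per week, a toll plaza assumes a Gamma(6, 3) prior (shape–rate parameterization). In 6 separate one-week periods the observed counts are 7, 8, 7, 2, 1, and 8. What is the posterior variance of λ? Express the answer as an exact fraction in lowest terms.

13/27

Total count: 7 + 8 + 7 + 2 + 1 + 8 = 33.
Total exposure: 6 weeks.
The Gamma prior is conjugate for the Poisson rate, so λ | data ~ Gamma(6+33, 3+6) = Gamma(39, 9).
Posterior variance = α'/β'² = 39/81 = 13/27.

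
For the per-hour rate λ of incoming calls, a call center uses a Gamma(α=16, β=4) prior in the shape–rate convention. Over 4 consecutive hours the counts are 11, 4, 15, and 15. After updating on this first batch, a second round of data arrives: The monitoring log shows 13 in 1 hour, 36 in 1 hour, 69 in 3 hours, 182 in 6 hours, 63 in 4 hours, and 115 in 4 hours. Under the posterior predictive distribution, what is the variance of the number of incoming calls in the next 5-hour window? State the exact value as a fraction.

86240/729

Total count: 11 + 4 + 15 + 15 = 45.
Total exposure: 4 hours.
After the first batch: Gamma(16 + 45, 4 + 4) = Gamma(61, 8).
Total count: 13 + 36 + 69 + 182 + 63 + 115 = 478.
Total exposure: 1 + 1 + 3 + 6 + 4 + 4 = 19 hours.
After the second batch: Gamma(61 + 478, 8 + 19) = Gamma(539, 27).
The posterior predictive for a window of length T is Negative Binomial with variance T·α'·(β'+T)/β'² = 5·539·32/729 = 86240/729.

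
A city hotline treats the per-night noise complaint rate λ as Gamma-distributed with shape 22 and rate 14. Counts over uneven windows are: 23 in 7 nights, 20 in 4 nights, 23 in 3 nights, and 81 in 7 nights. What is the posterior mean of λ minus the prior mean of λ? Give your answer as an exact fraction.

Total count: 23 + 20 + 23 + 81 = 147.
Total exposure: 7 + 4 + 3 + 7 = 21 nights.
Gamma(α, β) with Poisson data over total exposure Σt gives posterior Gamma(α+Σx, β+Σt) = Gamma(169, 35).
Posterior mean = 169/35 = 169/35; prior mean = 22/14 = 11/7. Difference = 169/35 − 11/7 = 114/35.

114/35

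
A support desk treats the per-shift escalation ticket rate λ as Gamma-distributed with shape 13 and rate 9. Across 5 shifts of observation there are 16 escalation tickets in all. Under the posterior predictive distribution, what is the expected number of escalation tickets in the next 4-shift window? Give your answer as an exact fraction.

Total count 16 over total exposure 5 shifts.
Conjugate update: add total count to the shape and total exposure to the rate, giving Gamma(29, 14).
Predictive mean over a 4-shift window = T·E[λ|data] = 4·29/14 = 58/7.

58/7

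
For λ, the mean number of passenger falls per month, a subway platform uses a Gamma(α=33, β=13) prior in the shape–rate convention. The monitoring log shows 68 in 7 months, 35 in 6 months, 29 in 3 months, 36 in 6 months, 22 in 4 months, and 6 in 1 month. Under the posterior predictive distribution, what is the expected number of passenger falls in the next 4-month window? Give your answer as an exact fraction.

229/10

Total count: 68 + 35 + 29 + 36 + 22 + 6 = 196.
Total exposure: 7 + 6 + 3 + 6 + 4 + 1 = 27 months.
Conjugate update: add total count to the shape and total exposure to the rate, giving Gamma(229, 40).
Predictive mean over a 4-month window = T·E[λ|data] = 4·229/40 = 229/10.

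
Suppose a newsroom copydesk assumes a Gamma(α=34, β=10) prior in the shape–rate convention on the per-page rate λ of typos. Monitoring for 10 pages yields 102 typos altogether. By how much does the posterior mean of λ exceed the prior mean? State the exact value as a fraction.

17/5

Total count 102 over total exposure 10 pages.
Posterior: α' = 34 + 102 = 136, β' = 10 + 10 = 20.
Posterior mean = 136/20 = 34/5; prior mean = 34/10 = 17/5. Difference = 34/5 − 17/5 = 17/5.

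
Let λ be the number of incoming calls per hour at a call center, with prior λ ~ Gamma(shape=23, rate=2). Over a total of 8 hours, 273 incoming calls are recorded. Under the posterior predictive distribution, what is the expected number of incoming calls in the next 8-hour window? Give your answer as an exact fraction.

Total count 273 over total exposure 8 hours.
By Gamma–Poisson conjugacy, the posterior is Gamma(α + Σx, β + Σt) = Gamma(23 + 273, 2 + 8) = Gamma(296, 10).
Predictive mean over an 8-hour window = T·E[λ|data] = 8·296/10 = 1184/5.

1184/5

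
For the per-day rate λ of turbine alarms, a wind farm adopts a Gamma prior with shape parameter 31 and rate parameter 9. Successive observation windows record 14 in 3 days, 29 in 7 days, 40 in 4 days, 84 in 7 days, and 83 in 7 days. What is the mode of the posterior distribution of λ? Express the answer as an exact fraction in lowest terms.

280/37

Total count: 14 + 29 + 40 + 84 + 83 = 250.
Total exposure: 3 + 7 + 4 + 7 + 7 = 28 days.
Conjugate update: add total count to the shape and total exposure to the rate, giving Gamma(281, 37).
Posterior mode = (α'−1)/β' = 280/37.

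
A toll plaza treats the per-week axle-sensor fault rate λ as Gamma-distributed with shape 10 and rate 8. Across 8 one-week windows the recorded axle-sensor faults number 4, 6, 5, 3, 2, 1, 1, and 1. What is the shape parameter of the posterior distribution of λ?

33

Total count: 4 + 6 + 5 + 3 + 2 + 1 + 1 + 1 = 23.
Total exposure: 8 weeks.
Gamma(α, β) with Poisson data over total exposure Σt gives posterior Gamma(α+Σx, β+Σt) = Gamma(33, 16).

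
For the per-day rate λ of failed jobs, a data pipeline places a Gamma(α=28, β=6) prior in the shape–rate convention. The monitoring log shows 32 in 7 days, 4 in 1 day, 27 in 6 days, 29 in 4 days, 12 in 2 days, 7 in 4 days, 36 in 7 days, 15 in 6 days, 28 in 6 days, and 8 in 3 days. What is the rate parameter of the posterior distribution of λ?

52

Total count: 32 + 4 + 27 + 29 + 12 + 7 + 36 + 15 + 28 + 8 = 198.
Total exposure: 7 + 1 + 6 + 4 + 2 + 4 + 7 + 6 + 6 + 3 = 46 days.
By Gamma–Poisson conjugacy, the posterior is Gamma(α + Σx, β + Σt) = Gamma(28 + 198, 6 + 46) = Gamma(226, 52).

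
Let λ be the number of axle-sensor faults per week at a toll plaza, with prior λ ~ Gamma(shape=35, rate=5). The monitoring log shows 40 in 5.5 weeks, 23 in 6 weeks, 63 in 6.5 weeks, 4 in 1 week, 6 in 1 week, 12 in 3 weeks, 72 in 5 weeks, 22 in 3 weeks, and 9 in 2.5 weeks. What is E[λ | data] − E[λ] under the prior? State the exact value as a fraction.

Total count: 40 + 23 + 63 + 4 + 6 + 12 + 72 + 22 + 9 = 251.
Total exposure: 5.5 + 6 + 6.5 + 1 + 1 + 3 + 5 + 3 + 2.5 = 33.5 weeks.
The Gamma prior is conjugate for the Poisson rate, so λ | data ~ Gamma(35+251, 5+33.5) = Gamma(286, 77/2).
Posterior mean = 286/(77/2) = 52/7; prior mean = 35/5 = 7. Difference = 52/7 − 7 = 3/7.

3/7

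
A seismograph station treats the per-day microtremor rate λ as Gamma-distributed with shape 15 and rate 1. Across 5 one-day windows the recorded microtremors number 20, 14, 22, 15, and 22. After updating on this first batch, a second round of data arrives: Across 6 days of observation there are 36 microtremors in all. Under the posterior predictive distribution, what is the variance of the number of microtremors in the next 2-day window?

28

Total count: 20 + 14 + 22 + 15 + 22 = 93.
Total exposure: 5 days.
After the first batch: Gamma(15 + 93, 1 + 5) = Gamma(108, 6).
Total count 36 over total exposure 6 days.
After the second batch: Gamma(108 + 36, 6 + 6) = Gamma(144, 12).
The posterior predictive for a window of length T is Negative Binomial with variance T·α'·(β'+T)/β'² = 2·144·14/144 = 28.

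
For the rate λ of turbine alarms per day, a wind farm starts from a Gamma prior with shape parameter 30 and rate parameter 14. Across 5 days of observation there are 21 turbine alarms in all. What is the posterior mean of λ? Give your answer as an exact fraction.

Total count 21 over total exposure 5 days.
The Gamma prior is conjugate for the Poisson rate, so λ | data ~ Gamma(30+21, 14+5) = Gamma(51, 19).
Posterior mean = α'/β' = 51/19.

51/19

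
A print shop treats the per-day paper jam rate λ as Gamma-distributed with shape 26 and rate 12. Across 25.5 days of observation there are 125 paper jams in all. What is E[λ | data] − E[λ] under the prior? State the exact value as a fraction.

Total count 125 over total exposure 25.5 days.
Conjugate update: add total count to the shape and total exposure to the rate, giving Gamma(151, 75/2).
Posterior mean = 151/(75/2) = 302/75; prior mean = 26/12 = 13/6. Difference = 302/75 − 13/6 = 93/50.

93/50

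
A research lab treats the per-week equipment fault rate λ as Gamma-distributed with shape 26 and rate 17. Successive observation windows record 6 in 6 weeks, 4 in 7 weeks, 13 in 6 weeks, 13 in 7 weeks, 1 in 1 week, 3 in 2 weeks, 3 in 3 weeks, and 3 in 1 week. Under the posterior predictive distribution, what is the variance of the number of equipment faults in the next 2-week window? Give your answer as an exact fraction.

Total count: 6 + 4 + 13 + 13 + 1 + 3 + 3 + 3 = 46.
Total exposure: 6 + 7 + 6 + 7 + 1 + 2 + 3 + 1 = 33 weeks.
Posterior: α' = 26 + 46 = 72, β' = 17 + 33 = 50.
The posterior predictive for a window of length T is Negative Binomial with variance T·α'·(β'+T)/β'² = 2·72·52/2500 = 1872/625.

1872/625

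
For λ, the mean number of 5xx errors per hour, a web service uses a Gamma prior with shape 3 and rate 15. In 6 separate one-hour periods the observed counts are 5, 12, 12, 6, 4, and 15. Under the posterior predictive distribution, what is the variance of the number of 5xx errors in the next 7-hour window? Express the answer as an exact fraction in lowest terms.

76/3

Total count: 5 + 12 + 12 + 6 + 4 + 15 = 54.
Total exposure: 6 hours.
The Gamma prior is conjugate for the Poisson rate, so λ | data ~ Gamma(3+54, 15+6) = Gamma(57, 21).
The posterior predictive for a window of length T is Negative Binomial with variance T·α'·(β'+T)/β'² = 7·57·28/441 = 76/3.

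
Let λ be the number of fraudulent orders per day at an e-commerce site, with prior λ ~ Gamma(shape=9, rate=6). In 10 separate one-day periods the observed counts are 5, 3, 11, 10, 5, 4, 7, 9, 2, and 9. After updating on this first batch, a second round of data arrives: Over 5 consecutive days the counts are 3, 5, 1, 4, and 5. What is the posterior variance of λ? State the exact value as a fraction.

Total count: 5 + 3 + 11 + 10 + 5 + 4 + 7 + 9 + 2 + 9 = 65.
Total exposure: 10 days.
After the first batch: Gamma(9 + 65, 6 + 10) = Gamma(74, 16).
Total count: 3 + 5 + 1 + 4 + 5 = 18.
Total exposure: 5 days.
After the second batch: Gamma(74 + 18, 16 + 5) = Gamma(92, 21).
Posterior variance = α'/β'² = 92/441.

92/441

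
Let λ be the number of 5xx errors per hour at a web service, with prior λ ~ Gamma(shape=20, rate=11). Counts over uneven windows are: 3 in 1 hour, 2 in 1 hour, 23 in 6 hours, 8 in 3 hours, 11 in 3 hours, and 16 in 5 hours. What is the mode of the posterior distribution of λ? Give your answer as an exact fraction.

Total count: 3 + 2 + 23 + 8 + 11 + 16 = 63.
Total exposure: 1 + 1 + 6 + 3 + 3 + 5 = 19 hours.
By Gamma–Poisson conjugacy, the posterior is Gamma(α + Σx, β + Σt) = Gamma(20 + 63, 11 + 19) = Gamma(83, 30).
Posterior mode = (α'−1)/β' = 82/30 = 41/15.

41/15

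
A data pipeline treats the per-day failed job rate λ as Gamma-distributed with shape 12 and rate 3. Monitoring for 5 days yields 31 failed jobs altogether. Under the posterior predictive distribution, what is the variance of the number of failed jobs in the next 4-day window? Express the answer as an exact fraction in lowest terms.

Total count 31 over total exposure 5 days.
The Gamma prior is conjugate for the Poisson rate, so λ | data ~ Gamma(12+31, 3+5) = Gamma(43, 8).
The posterior predictive for a window of length T is Negative Binomial with variance T·α'·(β'+T)/β'² = 4·43·12/64 = 129/4.

129/4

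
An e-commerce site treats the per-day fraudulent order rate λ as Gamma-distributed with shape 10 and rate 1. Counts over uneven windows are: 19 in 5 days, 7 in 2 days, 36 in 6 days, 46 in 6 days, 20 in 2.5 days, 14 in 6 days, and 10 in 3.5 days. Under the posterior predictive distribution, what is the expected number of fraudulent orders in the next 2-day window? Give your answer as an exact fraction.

81/8

Total count: 19 + 7 + 36 + 46 + 20 + 14 + 10 = 152.
Total exposure: 5 + 2 + 6 + 6 + 2.5 + 6 + 3.5 = 31 days.
Posterior: α' = 10 + 152 = 162, β' = 1 + 31 = 32.
Predictive mean over a 2-day window = T·E[λ|data] = 2·162/32 = 81/8.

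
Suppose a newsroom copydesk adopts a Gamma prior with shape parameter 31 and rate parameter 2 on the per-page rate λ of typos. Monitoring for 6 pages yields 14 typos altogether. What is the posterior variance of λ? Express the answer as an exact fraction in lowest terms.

Total count 14 over total exposure 6 pages.
Gamma(α, β) with Poisson data over total exposure Σt gives posterior Gamma(α+Σx, β+Σt) = Gamma(45, 8).
Posterior variance = α'/β'² = 45/64.

45/64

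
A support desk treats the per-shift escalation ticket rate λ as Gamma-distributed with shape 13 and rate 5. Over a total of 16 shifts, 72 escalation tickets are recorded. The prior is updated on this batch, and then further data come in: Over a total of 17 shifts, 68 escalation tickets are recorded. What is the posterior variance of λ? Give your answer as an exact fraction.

153/1444

Total count 72 over total exposure 16 shifts.
After the first batch: Gamma(13 + 72, 5 + 16) = Gamma(85, 21).
Total count 68 over total exposure 17 shifts.
After the second batch: Gamma(85 + 68, 21 + 17) = Gamma(153, 38).
Posterior variance = α'/β'² = 153/1444.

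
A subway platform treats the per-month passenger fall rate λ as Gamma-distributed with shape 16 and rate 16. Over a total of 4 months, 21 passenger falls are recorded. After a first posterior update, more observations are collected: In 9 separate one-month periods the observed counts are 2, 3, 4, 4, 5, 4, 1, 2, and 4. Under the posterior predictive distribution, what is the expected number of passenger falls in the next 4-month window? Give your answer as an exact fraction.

Total count 21 over total exposure 4 months.
After the first batch: Gamma(16 + 21, 16 + 4) = Gamma(37, 20).
Total count: 2 + 3 + 4 + 4 + 5 + 4 + 1 + 2 + 4 = 29.
Total exposure: 9 months.
After the second batch: Gamma(37 + 29, 20 + 9) = Gamma(66, 29).
Predictive mean over a 4-month window = T·E[λ|data] = 4·66/29 = 264/29.

264/29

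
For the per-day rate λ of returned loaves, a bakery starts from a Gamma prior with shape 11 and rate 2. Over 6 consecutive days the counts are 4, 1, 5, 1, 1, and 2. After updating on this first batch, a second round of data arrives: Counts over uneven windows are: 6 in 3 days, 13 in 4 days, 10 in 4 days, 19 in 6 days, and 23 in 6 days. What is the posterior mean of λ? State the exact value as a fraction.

Total count: 4 + 1 + 5 + 1 + 1 + 2 = 14.
Total exposure: 6 days.
After the first batch: Gamma(11 + 14, 2 + 6) = Gamma(25, 8).
Total count: 6 + 13 + 10 + 19 + 23 = 71.
Total exposure: 3 + 4 + 4 + 6 + 6 = 23 days.
After the second batch: Gamma(25 + 71, 8 + 23) = Gamma(96, 31).
Posterior mean = α'/β' = 96/31.

96/31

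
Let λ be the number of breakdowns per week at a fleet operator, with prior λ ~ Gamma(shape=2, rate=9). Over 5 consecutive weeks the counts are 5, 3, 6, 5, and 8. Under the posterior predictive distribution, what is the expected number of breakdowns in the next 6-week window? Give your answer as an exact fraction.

87/7

Total count: 5 + 3 + 6 + 5 + 8 = 27.
Total exposure: 5 weeks.
Conjugate update: add total count to the shape and total exposure to the rate, giving Gamma(29, 14).
Predictive mean over a 6-week window = T·E[λ|data] = 6·29/14 = 87/7.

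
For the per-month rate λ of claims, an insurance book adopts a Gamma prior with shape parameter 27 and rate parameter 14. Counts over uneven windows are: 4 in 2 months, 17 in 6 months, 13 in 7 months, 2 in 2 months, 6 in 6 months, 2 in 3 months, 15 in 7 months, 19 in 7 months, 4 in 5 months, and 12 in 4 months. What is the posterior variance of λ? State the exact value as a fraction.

121/3969

Total count: 4 + 17 + 13 + 2 + 6 + 2 + 15 + 19 + 4 + 12 = 94.
Total exposure: 2 + 6 + 7 + 2 + 6 + 3 + 7 + 7 + 5 + 4 = 49 months.
Posterior: α' = 27 + 94 = 121, β' = 14 + 49 = 63.
Posterior variance = α'/β'² = 121/3969.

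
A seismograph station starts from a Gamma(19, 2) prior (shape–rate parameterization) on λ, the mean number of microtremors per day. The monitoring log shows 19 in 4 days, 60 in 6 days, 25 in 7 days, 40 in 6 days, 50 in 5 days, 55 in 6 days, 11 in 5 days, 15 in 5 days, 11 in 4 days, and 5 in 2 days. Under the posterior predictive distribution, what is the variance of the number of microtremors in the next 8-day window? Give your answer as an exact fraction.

Total count: 19 + 60 + 25 + 40 + 50 + 55 + 11 + 15 + 11 + 5 = 291.
Total exposure: 4 + 6 + 7 + 6 + 5 + 6 + 5 + 5 + 4 + 2 = 50 days.
Gamma(α, β) with Poisson data over total exposure Σt gives posterior Gamma(α+Σx, β+Σt) = Gamma(310, 52).
The posterior predictive for a window of length T is Negative Binomial with variance T·α'·(β'+T)/β'² = 8·310·60/2704 = 9300/169.

9300/169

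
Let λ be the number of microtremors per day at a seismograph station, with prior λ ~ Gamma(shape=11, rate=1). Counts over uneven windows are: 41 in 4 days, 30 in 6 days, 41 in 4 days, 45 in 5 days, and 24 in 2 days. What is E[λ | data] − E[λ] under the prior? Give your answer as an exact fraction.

Total count: 41 + 30 + 41 + 45 + 24 = 181.
Total exposure: 4 + 6 + 4 + 5 + 2 = 21 days.
Conjugate update: add total count to the shape and total exposure to the rate, giving Gamma(192, 22).
Posterior mean = 192/22 = 96/11; prior mean = 11/1 = 11. Difference = 96/11 − 11 = -25/11.

-25/11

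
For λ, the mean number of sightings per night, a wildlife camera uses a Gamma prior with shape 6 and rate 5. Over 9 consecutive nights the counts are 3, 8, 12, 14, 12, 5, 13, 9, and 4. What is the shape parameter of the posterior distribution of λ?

86

Total count: 3 + 8 + 12 + 14 + 12 + 5 + 13 + 9 + 4 = 80.
Total exposure: 9 nights.
Gamma(α, β) with Poisson data over total exposure Σt gives posterior Gamma(α+Σx, β+Σt) = Gamma(86, 14).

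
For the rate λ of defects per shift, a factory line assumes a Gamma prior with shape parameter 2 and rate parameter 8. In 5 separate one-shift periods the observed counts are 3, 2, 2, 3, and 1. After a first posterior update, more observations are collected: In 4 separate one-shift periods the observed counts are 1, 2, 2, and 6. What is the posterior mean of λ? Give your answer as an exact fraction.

24/17

Total count: 3 + 2 + 2 + 3 + 1 = 11.
Total exposure: 5 shifts.
After the first batch: Gamma(2 + 11, 8 + 5) = Gamma(13, 13).
Total count: 1 + 2 + 2 + 6 = 11.
Total exposure: 4 shifts.
After the second batch: Gamma(13 + 11, 13 + 4) = Gamma(24, 17).
Posterior mean = α'/β' = 24/17.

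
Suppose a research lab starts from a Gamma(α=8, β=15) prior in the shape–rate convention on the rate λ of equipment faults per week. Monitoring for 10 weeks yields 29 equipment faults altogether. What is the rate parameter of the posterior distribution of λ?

25

Total count 29 over total exposure 10 weeks.
Posterior: α' = 8 + 29 = 37, β' = 15 + 10 = 25.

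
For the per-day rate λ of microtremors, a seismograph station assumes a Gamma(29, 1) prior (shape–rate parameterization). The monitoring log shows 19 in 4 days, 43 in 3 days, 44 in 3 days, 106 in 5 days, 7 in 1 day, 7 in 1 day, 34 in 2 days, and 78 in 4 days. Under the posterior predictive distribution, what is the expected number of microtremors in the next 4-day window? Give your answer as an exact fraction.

Total count: 19 + 43 + 44 + 106 + 7 + 7 + 34 + 78 = 338.
Total exposure: 4 + 3 + 3 + 5 + 1 + 1 + 2 + 4 = 23 days.
Conjugate update: add total count to the shape and total exposure to the rate, giving Gamma(367, 24).
Predictive mean over a 4-day window = T·E[λ|data] = 4·367/24 = 367/6.

367/6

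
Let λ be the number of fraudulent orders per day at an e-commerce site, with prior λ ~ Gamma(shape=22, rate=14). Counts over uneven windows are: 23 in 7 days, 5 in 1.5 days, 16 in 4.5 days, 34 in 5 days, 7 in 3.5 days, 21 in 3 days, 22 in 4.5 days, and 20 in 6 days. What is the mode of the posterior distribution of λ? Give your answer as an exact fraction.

Total count: 23 + 5 + 16 + 34 + 7 + 21 + 22 + 20 = 148.
Total exposure: 7 + 1.5 + 4.5 + 5 + 3.5 + 3 + 4.5 + 6 = 35 days.
Conjugate update: add total count to the shape and total exposure to the rate, giving Gamma(170, 49).
Posterior mode = (α'−1)/β' = 169/49.

169/49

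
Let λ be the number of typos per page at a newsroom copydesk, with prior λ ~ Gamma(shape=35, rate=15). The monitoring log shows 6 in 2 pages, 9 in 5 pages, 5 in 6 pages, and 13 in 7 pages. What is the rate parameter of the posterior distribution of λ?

Total count: 6 + 9 + 5 + 13 = 33.
Total exposure: 2 + 5 + 6 + 7 = 20 pages.
The Gamma prior is conjugate for the Poisson rate, so λ | data ~ Gamma(35+33, 15+20) = Gamma(68, 35).

35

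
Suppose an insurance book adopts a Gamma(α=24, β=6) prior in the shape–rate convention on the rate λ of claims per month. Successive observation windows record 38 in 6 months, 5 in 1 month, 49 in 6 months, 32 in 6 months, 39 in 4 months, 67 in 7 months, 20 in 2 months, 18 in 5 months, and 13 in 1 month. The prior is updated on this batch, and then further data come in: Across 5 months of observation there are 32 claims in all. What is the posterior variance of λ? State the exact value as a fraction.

Total count: 38 + 5 + 49 + 32 + 39 + 67 + 20 + 18 + 13 = 281.
Total exposure: 6 + 1 + 6 + 6 + 4 + 7 + 2 + 5 + 1 = 38 months.
After the first batch: Gamma(24 + 281, 6 + 38) = Gamma(305, 44).
Total count 32 over total exposure 5 months.
After the second batch: Gamma(305 + 32, 44 + 5) = Gamma(337, 49).
Posterior variance = α'/β'² = 337/2401.

337/2401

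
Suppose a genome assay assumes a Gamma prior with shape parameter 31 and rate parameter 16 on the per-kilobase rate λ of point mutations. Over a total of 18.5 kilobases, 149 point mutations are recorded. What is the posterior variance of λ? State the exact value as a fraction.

Total count 149 over total exposure 18.5 kilobases.
The Gamma prior is conjugate for the Poisson rate, so λ | data ~ Gamma(31+149, 16+18.5) = Gamma(180, 69/2).
Posterior variance = α'/β'² = 180/(4761/4) = 80/529.

80/529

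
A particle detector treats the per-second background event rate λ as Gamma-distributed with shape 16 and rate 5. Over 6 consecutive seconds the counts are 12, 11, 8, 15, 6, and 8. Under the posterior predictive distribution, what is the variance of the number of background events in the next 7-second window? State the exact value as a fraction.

9576/121

Total count: 12 + 11 + 8 + 15 + 6 + 8 = 60.
Total exposure: 6 seconds.
The Gamma prior is conjugate for the Poisson rate, so λ | data ~ Gamma(16+60, 5+6) = Gamma(76, 11).
The posterior predictive for a window of length T is Negative Binomial with variance T·α'·(β'+T)/β'² = 7·76·18/121 = 9576/121.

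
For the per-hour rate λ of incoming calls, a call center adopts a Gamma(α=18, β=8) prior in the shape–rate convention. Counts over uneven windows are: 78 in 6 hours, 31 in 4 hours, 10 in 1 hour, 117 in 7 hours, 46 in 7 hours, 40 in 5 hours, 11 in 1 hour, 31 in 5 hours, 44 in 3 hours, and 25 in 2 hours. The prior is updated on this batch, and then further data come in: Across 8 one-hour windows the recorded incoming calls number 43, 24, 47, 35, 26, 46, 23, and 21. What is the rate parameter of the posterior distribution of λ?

Total count: 78 + 31 + 10 + 117 + 46 + 40 + 11 + 31 + 44 + 25 = 433.
Total exposure: 6 + 4 + 1 + 7 + 7 + 5 + 1 + 5 + 3 + 2 = 41 hours.
After the first batch: Gamma(18 + 433, 8 + 41) = Gamma(451, 49).
Total count: 43 + 24 + 47 + 35 + 26 + 46 + 23 + 21 = 265.
Total exposure: 8 hours.
After the second batch: Gamma(451 + 265, 49 + 8) = Gamma(716, 57).

57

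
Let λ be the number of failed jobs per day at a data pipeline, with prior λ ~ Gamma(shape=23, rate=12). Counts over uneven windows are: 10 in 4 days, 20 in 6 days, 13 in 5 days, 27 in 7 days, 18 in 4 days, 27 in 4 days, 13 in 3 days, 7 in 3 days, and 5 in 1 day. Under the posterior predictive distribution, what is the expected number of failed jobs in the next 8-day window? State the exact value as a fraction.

Total count: 10 + 20 + 13 + 27 + 18 + 27 + 13 + 7 + 5 = 140.
Total exposure: 4 + 6 + 5 + 7 + 4 + 4 + 3 + 3 + 1 = 37 days.
Posterior: α' = 23 + 140 = 163, β' = 12 + 37 = 49.
Predictive mean over an 8-day window = T·E[λ|data] = 8·163/49 = 1304/49.

1304/49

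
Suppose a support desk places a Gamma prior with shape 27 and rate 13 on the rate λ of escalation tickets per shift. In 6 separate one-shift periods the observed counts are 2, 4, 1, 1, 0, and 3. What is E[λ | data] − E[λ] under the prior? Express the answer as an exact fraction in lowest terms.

Total count: 2 + 4 + 1 + 1 + 0 + 3 = 11.
Total exposure: 6 shifts.
By Gamma–Poisson conjugacy, the posterior is Gamma(α + Σx, β + Σt) = Gamma(27 + 11, 13 + 6) = Gamma(38, 19).
Posterior mean = 38/19 = 2; prior mean = 27/13 = 27/13. Difference = 2 − 27/13 = -1/13.

-1/13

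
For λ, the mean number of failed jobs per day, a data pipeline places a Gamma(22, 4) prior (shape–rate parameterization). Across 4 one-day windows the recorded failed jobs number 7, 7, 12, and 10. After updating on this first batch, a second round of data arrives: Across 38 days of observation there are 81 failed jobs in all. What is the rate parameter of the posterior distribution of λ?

46

Total count: 7 + 7 + 12 + 10 = 36.
Total exposure: 4 days.
After the first batch: Gamma(22 + 36, 4 + 4) = Gamma(58, 8).
Total count 81 over total exposure 38 days.
After the second batch: Gamma(58 + 81, 8 + 38) = Gamma(139, 46).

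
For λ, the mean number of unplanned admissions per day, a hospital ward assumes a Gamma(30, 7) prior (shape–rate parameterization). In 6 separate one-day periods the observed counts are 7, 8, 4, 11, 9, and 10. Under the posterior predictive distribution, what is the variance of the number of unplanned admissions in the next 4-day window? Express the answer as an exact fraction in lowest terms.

5372/169

Total count: 7 + 8 + 4 + 11 + 9 + 10 = 49.
Total exposure: 6 days.
Conjugate update: add total count to the shape and total exposure to the rate, giving Gamma(79, 13).
The posterior predictive for a window of length T is Negative Binomial with variance T·α'·(β'+T)/β'² = 4·79·17/169 = 5372/169.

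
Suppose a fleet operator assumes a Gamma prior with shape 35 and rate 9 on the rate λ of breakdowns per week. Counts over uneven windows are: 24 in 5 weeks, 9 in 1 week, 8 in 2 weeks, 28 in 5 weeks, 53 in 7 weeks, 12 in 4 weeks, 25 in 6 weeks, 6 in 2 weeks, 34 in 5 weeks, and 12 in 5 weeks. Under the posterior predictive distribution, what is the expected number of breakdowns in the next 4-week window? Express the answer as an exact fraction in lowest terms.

Total count: 24 + 9 + 8 + 28 + 53 + 12 + 25 + 6 + 34 + 12 = 211.
Total exposure: 5 + 1 + 2 + 5 + 7 + 4 + 6 + 2 + 5 + 5 = 42 weeks.
Conjugate update: add total count to the shape and total exposure to the rate, giving Gamma(246, 51).
Predictive mean over a 4-week window = T·E[λ|data] = 4·246/51 = 328/17.

328/17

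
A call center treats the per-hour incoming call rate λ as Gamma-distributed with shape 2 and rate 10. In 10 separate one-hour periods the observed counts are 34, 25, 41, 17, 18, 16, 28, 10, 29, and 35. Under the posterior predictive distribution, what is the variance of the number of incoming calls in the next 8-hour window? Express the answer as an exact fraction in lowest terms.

Total count: 34 + 25 + 41 + 17 + 18 + 16 + 28 + 10 + 29 + 35 = 253.
Total exposure: 10 hours.
By Gamma–Poisson conjugacy, the posterior is Gamma(α + Σx, β + Σt) = Gamma(2 + 253, 10 + 10) = Gamma(255, 20).
The posterior predictive for a window of length T is Negative Binomial with variance T·α'·(β'+T)/β'² = 8·255·28/400 = 714/5.

714/5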